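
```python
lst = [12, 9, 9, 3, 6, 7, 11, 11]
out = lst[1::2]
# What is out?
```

lst has length 8. The slice lst[1::2] selects indices [1, 3, 5, 7] (1->9, 3->3, 5->7, 7->11), giving [9, 3, 7, 11].

[9, 3, 7, 11]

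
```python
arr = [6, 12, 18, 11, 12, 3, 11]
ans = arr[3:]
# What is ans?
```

arr has length 7. The slice arr[3:] selects indices [3, 4, 5, 6] (3->11, 4->12, 5->3, 6->11), giving [11, 12, 3, 11].

[11, 12, 3, 11]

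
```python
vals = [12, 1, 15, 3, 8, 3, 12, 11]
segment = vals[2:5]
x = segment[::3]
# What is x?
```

vals has length 8. The slice vals[2:5] selects indices [2, 3, 4] (2->15, 3->3, 4->8), giving [15, 3, 8]. So segment = [15, 3, 8]. segment has length 3. The slice segment[::3] selects indices [0] (0->15), giving [15].

[15]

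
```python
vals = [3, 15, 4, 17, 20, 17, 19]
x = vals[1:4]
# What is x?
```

vals has length 7. The slice vals[1:4] selects indices [1, 2, 3] (1->15, 2->4, 3->17), giving [15, 4, 17].

[15, 4, 17]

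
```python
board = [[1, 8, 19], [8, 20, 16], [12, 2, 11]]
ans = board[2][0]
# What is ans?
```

board[2] = [12, 2, 11]. Taking column 0 of that row yields 12.

12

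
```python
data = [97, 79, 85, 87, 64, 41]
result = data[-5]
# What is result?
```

data has length 6. Negative index -5 maps to positive index 6 + (-5) = 1. data[1] = 79.

79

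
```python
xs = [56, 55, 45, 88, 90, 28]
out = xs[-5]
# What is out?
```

xs has length 6. Negative index -5 maps to positive index 6 + (-5) = 1. xs[1] = 55.

55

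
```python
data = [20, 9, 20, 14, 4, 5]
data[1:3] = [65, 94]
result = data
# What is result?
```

data starts as [20, 9, 20, 14, 4, 5] (length 6). The slice data[1:3] covers indices [1, 2] with values [9, 20]. Replacing that slice with [65, 94] (same length) produces [20, 65, 94, 14, 4, 5].

[20, 65, 94, 14, 4, 5]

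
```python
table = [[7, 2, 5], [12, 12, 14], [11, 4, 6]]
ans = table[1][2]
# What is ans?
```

table[1] = [12, 12, 14]. Taking column 2 of that row yields 14.

14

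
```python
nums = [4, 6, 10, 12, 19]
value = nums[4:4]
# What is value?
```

nums has length 5. The slice nums[4:4] resolves to an empty index range, so the result is [].

[]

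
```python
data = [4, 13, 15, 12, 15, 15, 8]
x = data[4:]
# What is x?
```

data has length 7. The slice data[4:] selects indices [4, 5, 6] (4->15, 5->15, 6->8), giving [15, 15, 8].

[15, 15, 8]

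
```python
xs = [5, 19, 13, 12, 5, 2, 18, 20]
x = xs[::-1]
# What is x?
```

xs has length 8. The slice xs[::-1] selects indices [7, 6, 5, 4, 3, 2, 1, 0] (7->20, 6->18, 5->2, 4->5, 3->12, 2->13, 1->19, 0->5), giving [20, 18, 2, 5, 12, 13, 19, 5].

[20, 18, 2, 5, 12, 13, 19, 5]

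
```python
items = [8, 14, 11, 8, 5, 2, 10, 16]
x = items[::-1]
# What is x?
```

items has length 8. The slice items[::-1] selects indices [7, 6, 5, 4, 3, 2, 1, 0] (7->16, 6->10, 5->2, 4->5, 3->8, 2->11, 1->14, 0->8), giving [16, 10, 2, 5, 8, 11, 14, 8].

[16, 10, 2, 5, 8, 11, 14, 8]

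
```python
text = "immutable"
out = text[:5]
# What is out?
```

text has length 9. The slice text[:5] selects indices [0, 1, 2, 3, 4] (0->'i', 1->'m', 2->'m', 3->'u', 4->'t'), giving 'immut'.

'immut'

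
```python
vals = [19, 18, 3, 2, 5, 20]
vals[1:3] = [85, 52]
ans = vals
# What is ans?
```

vals starts as [19, 18, 3, 2, 5, 20] (length 6). The slice vals[1:3] covers indices [1, 2] with values [18, 3]. Replacing that slice with [85, 52] (same length) produces [19, 85, 52, 2, 5, 20].

[19, 85, 52, 2, 5, 20]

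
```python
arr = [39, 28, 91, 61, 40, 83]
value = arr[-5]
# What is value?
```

arr has length 6. Negative index -5 maps to positive index 6 + (-5) = 1. arr[1] = 28.

28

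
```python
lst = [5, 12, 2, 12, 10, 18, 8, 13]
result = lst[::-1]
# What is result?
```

lst has length 8. The slice lst[::-1] selects indices [7, 6, 5, 4, 3, 2, 1, 0] (7->13, 6->8, 5->18, 4->10, 3->12, 2->2, 1->12, 0->5), giving [13, 8, 18, 10, 12, 2, 12, 5].

[13, 8, 18, 10, 12, 2, 12, 5]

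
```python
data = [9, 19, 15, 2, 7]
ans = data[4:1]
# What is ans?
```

data has length 5. The slice data[4:1] resolves to an empty index range, so the result is [].

[]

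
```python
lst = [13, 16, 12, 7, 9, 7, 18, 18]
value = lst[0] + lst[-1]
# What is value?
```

lst has length 8. lst[0] = 13.
lst has length 8. Negative index -1 maps to positive index 8 + (-1) = 7. lst[7] = 18.
Sum: 13 + 18 = 31.

31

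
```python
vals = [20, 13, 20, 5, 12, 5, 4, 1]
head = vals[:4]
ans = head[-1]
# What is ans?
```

vals has length 8. The slice vals[:4] selects indices [0, 1, 2, 3] (0->20, 1->13, 2->20, 3->5), giving [20, 13, 20, 5]. So head = [20, 13, 20, 5]. Then head[-1] = 5.

5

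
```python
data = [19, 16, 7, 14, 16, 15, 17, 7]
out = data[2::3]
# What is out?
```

data has length 8. The slice data[2::3] selects indices [2, 5] (2->7, 5->15), giving [7, 15].

[7, 15]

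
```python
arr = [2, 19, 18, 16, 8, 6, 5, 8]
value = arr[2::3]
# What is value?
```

arr has length 8. The slice arr[2::3] selects indices [2, 5] (2->18, 5->6), giving [18, 6].

[18, 6]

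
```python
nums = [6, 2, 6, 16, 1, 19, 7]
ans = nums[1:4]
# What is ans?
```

nums has length 7. The slice nums[1:4] selects indices [1, 2, 3] (1->2, 2->6, 3->16), giving [2, 6, 16].

[2, 6, 16]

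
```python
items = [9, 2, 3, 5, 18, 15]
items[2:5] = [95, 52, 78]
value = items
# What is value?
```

items starts as [9, 2, 3, 5, 18, 15] (length 6). The slice items[2:5] covers indices [2, 3, 4] with values [3, 5, 18]. Replacing that slice with [95, 52, 78] (same length) produces [9, 2, 95, 52, 78, 15].

[9, 2, 95, 52, 78, 15]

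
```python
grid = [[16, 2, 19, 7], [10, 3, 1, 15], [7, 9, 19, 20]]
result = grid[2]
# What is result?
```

grid has 3 rows. Row 2 is [7, 9, 19, 20].

[7, 9, 19, 20]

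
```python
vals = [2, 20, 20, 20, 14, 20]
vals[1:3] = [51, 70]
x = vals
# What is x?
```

vals starts as [2, 20, 20, 20, 14, 20] (length 6). The slice vals[1:3] covers indices [1, 2] with values [20, 20]. Replacing that slice with [51, 70] (same length) produces [2, 51, 70, 20, 14, 20].

[2, 51, 70, 20, 14, 20]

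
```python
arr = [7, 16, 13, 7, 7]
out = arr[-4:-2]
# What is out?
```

arr has length 5. The slice arr[-4:-2] selects indices [1, 2] (1->16, 2->13), giving [16, 13].

[16, 13]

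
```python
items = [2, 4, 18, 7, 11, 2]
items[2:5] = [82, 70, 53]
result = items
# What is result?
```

items starts as [2, 4, 18, 7, 11, 2] (length 6). The slice items[2:5] covers indices [2, 3, 4] with values [18, 7, 11]. Replacing that slice with [82, 70, 53] (same length) produces [2, 4, 82, 70, 53, 2].

[2, 4, 82, 70, 53, 2]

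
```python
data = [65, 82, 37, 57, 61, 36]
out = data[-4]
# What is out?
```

data has length 6. Negative index -4 maps to positive index 6 + (-4) = 2. data[2] = 37.

37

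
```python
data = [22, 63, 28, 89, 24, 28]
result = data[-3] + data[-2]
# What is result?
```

data has length 6. Negative index -3 maps to positive index 6 + (-3) = 3. data[3] = 89.
data has length 6. Negative index -2 maps to positive index 6 + (-2) = 4. data[4] = 24.
Sum: 89 + 24 = 113.

113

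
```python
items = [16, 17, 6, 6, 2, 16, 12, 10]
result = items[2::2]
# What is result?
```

items has length 8. The slice items[2::2] selects indices [2, 4, 6] (2->6, 4->2, 6->12), giving [6, 2, 12].

[6, 2, 12]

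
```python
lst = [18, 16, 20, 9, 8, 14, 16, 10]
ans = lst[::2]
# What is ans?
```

lst has length 8. The slice lst[::2] selects indices [0, 2, 4, 6] (0->18, 2->20, 4->8, 6->16), giving [18, 20, 8, 16].

[18, 20, 8, 16]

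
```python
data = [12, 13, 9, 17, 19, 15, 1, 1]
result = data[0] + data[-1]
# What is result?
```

data has length 8. data[0] = 12.
data has length 8. Negative index -1 maps to positive index 8 + (-1) = 7. data[7] = 1.
Sum: 12 + 1 = 13.

13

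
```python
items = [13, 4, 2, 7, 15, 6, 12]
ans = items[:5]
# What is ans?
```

items has length 7. The slice items[:5] selects indices [0, 1, 2, 3, 4] (0->13, 1->4, 2->2, 3->7, 4->15), giving [13, 4, 2, 7, 15].

[13, 4, 2, 7, 15]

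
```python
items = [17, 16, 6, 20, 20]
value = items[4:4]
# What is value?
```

items has length 5. The slice items[4:4] resolves to an empty index range, so the result is [].

[]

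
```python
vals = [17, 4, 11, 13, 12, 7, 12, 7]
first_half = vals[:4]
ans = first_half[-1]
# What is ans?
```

vals has length 8. The slice vals[:4] selects indices [0, 1, 2, 3] (0->17, 1->4, 2->11, 3->13), giving [17, 4, 11, 13]. So first_half = [17, 4, 11, 13]. Then first_half[-1] = 13.

13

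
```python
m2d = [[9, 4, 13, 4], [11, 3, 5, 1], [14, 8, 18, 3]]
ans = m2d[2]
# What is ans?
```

m2d has 3 rows. Row 2 is [14, 8, 18, 3].

[14, 8, 18, 3]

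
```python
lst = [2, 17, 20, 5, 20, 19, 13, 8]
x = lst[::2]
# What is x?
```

lst has length 8. The slice lst[::2] selects indices [0, 2, 4, 6] (0->2, 2->20, 4->20, 6->13), giving [2, 20, 20, 13].

[2, 20, 20, 13]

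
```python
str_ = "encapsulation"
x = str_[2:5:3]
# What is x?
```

str_ has length 13. The slice str_[2:5:3] selects indices [2] (2->'c'), giving 'c'.

'c'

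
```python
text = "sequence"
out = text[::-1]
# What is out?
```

text has length 8. The slice text[::-1] selects indices [7, 6, 5, 4, 3, 2, 1, 0] (7->'e', 6->'c', 5->'n', 4->'e', 3->'u', 2->'q', 1->'e', 0->'s'), giving 'ecneuqes'.

'ecneuqes'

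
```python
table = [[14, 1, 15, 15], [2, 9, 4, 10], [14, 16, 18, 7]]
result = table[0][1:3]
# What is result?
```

table[0] = [14, 1, 15, 15]. table[0] has length 4. The slice table[0][1:3] selects indices [1, 2] (1->1, 2->15), giving [1, 15].

[1, 15]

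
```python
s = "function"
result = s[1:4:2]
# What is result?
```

s has length 8. The slice s[1:4:2] selects indices [1, 3] (1->'u', 3->'c'), giving 'uc'.

'uc'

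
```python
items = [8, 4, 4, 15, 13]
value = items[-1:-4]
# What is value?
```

items has length 5. The slice items[-1:-4] resolves to an empty index range, so the result is [].

[]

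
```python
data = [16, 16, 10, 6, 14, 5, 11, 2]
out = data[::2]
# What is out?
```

data has length 8. The slice data[::2] selects indices [0, 2, 4, 6] (0->16, 2->10, 4->14, 6->11), giving [16, 10, 14, 11].

[16, 10, 14, 11]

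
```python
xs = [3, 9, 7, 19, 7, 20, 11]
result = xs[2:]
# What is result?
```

xs has length 7. The slice xs[2:] selects indices [2, 3, 4, 5, 6] (2->7, 3->19, 4->7, 5->20, 6->11), giving [7, 19, 7, 20, 11].

[7, 19, 7, 20, 11]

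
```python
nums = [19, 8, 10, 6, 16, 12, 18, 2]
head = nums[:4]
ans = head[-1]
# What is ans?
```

nums has length 8. The slice nums[:4] selects indices [0, 1, 2, 3] (0->19, 1->8, 2->10, 3->6), giving [19, 8, 10, 6]. So head = [19, 8, 10, 6]. Then head[-1] = 6.

6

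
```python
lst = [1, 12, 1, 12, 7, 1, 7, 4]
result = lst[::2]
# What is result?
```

lst has length 8. The slice lst[::2] selects indices [0, 2, 4, 6] (0->1, 2->1, 4->7, 6->7), giving [1, 1, 7, 7].

[1, 1, 7, 7]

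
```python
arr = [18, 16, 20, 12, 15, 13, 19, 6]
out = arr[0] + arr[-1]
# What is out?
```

arr has length 8. arr[0] = 18.
arr has length 8. Negative index -1 maps to positive index 8 + (-1) = 7. arr[7] = 6.
Sum: 18 + 6 = 24.

24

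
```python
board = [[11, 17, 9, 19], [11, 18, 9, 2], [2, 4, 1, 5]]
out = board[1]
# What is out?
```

board has 3 rows. Row 1 is [11, 18, 9, 2].

[11, 18, 9, 2]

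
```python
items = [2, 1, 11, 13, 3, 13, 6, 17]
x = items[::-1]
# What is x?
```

items has length 8. The slice items[::-1] selects indices [7, 6, 5, 4, 3, 2, 1, 0] (7->17, 6->6, 5->13, 4->3, 3->13, 2->11, 1->1, 0->2), giving [17, 6, 13, 3, 13, 11, 1, 2].

[17, 6, 13, 3, 13, 11, 1, 2]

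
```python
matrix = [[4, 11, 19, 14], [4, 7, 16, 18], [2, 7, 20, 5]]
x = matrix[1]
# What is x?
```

matrix has 3 rows. Row 1 is [4, 7, 16, 18].

[4, 7, 16, 18]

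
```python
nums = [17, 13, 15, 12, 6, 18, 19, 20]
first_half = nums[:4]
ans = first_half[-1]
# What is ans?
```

nums has length 8. The slice nums[:4] selects indices [0, 1, 2, 3] (0->17, 1->13, 2->15, 3->12), giving [17, 13, 15, 12]. So first_half = [17, 13, 15, 12]. Then first_half[-1] = 12.

12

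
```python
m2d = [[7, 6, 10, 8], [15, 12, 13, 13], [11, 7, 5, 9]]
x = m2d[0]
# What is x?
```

m2d has 3 rows. Row 0 is [7, 6, 10, 8].

[7, 6, 10, 8]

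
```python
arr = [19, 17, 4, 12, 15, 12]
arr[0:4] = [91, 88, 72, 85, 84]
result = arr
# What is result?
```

arr starts as [19, 17, 4, 12, 15, 12] (length 6). The slice arr[0:4] covers indices [0, 1, 2, 3] with values [19, 17, 4, 12]. Replacing that slice with [91, 88, 72, 85, 84] (different length) produces [91, 88, 72, 85, 84, 15, 12].

[91, 88, 72, 85, 84, 15, 12]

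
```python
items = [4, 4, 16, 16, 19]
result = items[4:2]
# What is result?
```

items has length 5. The slice items[4:2] resolves to an empty index range, so the result is [].

[]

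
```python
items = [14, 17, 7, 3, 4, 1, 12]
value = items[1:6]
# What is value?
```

items has length 7. The slice items[1:6] selects indices [1, 2, 3, 4, 5] (1->17, 2->7, 3->3, 4->4, 5->1), giving [17, 7, 3, 4, 1].

[17, 7, 3, 4, 1]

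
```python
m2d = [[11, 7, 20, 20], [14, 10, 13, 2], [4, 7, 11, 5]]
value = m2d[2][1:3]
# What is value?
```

m2d[2] = [4, 7, 11, 5]. m2d[2] has length 4. The slice m2d[2][1:3] selects indices [1, 2] (1->7, 2->11), giving [7, 11].

[7, 11]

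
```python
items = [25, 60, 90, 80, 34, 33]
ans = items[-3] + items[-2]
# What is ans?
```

items has length 6. Negative index -3 maps to positive index 6 + (-3) = 3. items[3] = 80.
items has length 6. Negative index -2 maps to positive index 6 + (-2) = 4. items[4] = 34.
Sum: 80 + 34 = 114.

114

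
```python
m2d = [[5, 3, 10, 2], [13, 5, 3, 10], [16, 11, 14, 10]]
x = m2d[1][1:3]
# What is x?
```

m2d[1] = [13, 5, 3, 10]. m2d[1] has length 4. The slice m2d[1][1:3] selects indices [1, 2] (1->5, 2->3), giving [5, 3].

[5, 3]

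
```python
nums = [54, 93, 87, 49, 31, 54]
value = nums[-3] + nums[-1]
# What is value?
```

nums has length 6. Negative index -3 maps to positive index 6 + (-3) = 3. nums[3] = 49.
nums has length 6. Negative index -1 maps to positive index 6 + (-1) = 5. nums[5] = 54.
Sum: 49 + 54 = 103.

103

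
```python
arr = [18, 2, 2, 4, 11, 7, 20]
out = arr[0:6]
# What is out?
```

arr has length 7. The slice arr[0:6] selects indices [0, 1, 2, 3, 4, 5] (0->18, 1->2, 2->2, 3->4, 4->11, 5->7), giving [18, 2, 2, 4, 11, 7].

[18, 2, 2, 4, 11, 7]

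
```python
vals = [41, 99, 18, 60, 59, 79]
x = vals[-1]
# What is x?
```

vals has length 6. Negative index -1 maps to positive index 6 + (-1) = 5. vals[5] = 79.

79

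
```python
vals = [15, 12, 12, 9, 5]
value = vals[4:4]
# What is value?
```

vals has length 5. The slice vals[4:4] resolves to an empty index range, so the result is [].

[]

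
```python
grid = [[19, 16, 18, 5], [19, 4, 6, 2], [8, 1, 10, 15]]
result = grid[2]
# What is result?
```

grid has 3 rows. Row 2 is [8, 1, 10, 15].

[8, 1, 10, 15]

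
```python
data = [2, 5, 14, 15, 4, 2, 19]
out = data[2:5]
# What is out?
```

data has length 7. The slice data[2:5] selects indices [2, 3, 4] (2->14, 3->15, 4->4), giving [14, 15, 4].

[14, 15, 4]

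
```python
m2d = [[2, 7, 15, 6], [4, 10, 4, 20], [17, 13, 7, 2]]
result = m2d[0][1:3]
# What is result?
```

m2d[0] = [2, 7, 15, 6]. m2d[0] has length 4. The slice m2d[0][1:3] selects indices [1, 2] (1->7, 2->15), giving [7, 15].

[7, 15]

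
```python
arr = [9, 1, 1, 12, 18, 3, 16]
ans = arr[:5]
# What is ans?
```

arr has length 7. The slice arr[:5] selects indices [0, 1, 2, 3, 4] (0->9, 1->1, 2->1, 3->12, 4->18), giving [9, 1, 1, 12, 18].

[9, 1, 1, 12, 18]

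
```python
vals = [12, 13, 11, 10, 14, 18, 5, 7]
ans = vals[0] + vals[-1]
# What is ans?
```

vals has length 8. vals[0] = 12.
vals has length 8. Negative index -1 maps to positive index 8 + (-1) = 7. vals[7] = 7.
Sum: 12 + 7 = 19.

19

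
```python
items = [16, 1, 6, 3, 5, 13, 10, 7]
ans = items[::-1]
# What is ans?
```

items has length 8. The slice items[::-1] selects indices [7, 6, 5, 4, 3, 2, 1, 0] (7->7, 6->10, 5->13, 4->5, 3->3, 2->6, 1->1, 0->16), giving [7, 10, 13, 5, 3, 6, 1, 16].

[7, 10, 13, 5, 3, 6, 1, 16]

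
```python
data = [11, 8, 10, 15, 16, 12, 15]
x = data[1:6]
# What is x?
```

data has length 7. The slice data[1:6] selects indices [1, 2, 3, 4, 5] (1->8, 2->10, 3->15, 4->16, 5->12), giving [8, 10, 15, 16, 12].

[8, 10, 15, 16, 12]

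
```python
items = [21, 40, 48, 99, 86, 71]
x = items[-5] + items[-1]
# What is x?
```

items has length 6. Negative index -5 maps to positive index 6 + (-5) = 1. items[1] = 40.
items has length 6. Negative index -1 maps to positive index 6 + (-1) = 5. items[5] = 71.
Sum: 40 + 71 = 111.

111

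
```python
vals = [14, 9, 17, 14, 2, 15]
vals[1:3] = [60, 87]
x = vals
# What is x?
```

vals starts as [14, 9, 17, 14, 2, 15] (length 6). The slice vals[1:3] covers indices [1, 2] with values [9, 17]. Replacing that slice with [60, 87] (same length) produces [14, 60, 87, 14, 2, 15].

[14, 60, 87, 14, 2, 15]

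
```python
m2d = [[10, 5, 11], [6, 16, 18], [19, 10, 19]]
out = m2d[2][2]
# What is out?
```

m2d[2] = [19, 10, 19]. Taking column 2 of that row yields 19.

19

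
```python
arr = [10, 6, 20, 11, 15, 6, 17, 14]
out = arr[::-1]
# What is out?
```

arr has length 8. The slice arr[::-1] selects indices [7, 6, 5, 4, 3, 2, 1, 0] (7->14, 6->17, 5->6, 4->15, 3->11, 2->20, 1->6, 0->10), giving [14, 17, 6, 15, 11, 20, 6, 10].

[14, 17, 6, 15, 11, 20, 6, 10]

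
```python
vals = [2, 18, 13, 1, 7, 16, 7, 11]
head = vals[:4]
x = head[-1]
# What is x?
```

vals has length 8. The slice vals[:4] selects indices [0, 1, 2, 3] (0->2, 1->18, 2->13, 3->1), giving [2, 18, 13, 1]. So head = [2, 18, 13, 1]. Then head[-1] = 1.

1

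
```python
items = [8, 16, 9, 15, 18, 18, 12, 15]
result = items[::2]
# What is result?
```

items has length 8. The slice items[::2] selects indices [0, 2, 4, 6] (0->8, 2->9, 4->18, 6->12), giving [8, 9, 18, 12].

[8, 9, 18, 12]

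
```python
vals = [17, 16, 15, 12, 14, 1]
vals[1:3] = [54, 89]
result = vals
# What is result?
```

vals starts as [17, 16, 15, 12, 14, 1] (length 6). The slice vals[1:3] covers indices [1, 2] with values [16, 15]. Replacing that slice with [54, 89] (same length) produces [17, 54, 89, 12, 14, 1].

[17, 54, 89, 12, 14, 1]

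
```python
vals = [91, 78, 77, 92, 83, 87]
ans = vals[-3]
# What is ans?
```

vals has length 6. Negative index -3 maps to positive index 6 + (-3) = 3. vals[3] = 92.

92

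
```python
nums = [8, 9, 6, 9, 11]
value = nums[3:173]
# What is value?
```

nums has length 5. The slice nums[3:173] selects indices [3, 4] (3->9, 4->11), giving [9, 11].

[9, 11]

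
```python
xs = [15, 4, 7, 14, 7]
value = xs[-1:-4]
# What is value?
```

xs has length 5. The slice xs[-1:-4] resolves to an empty index range, so the result is [].

[]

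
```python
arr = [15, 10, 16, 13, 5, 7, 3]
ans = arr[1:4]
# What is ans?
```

arr has length 7. The slice arr[1:4] selects indices [1, 2, 3] (1->10, 2->16, 3->13), giving [10, 16, 13].

[10, 16, 13]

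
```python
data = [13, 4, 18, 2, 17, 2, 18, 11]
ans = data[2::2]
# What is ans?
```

data has length 8. The slice data[2::2] selects indices [2, 4, 6] (2->18, 4->17, 6->18), giving [18, 17, 18].

[18, 17, 18]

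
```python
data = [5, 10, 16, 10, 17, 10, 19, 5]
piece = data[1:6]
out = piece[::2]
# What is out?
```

data has length 8. The slice data[1:6] selects indices [1, 2, 3, 4, 5] (1->10, 2->16, 3->10, 4->17, 5->10), giving [10, 16, 10, 17, 10]. So piece = [10, 16, 10, 17, 10]. piece has length 5. The slice piece[::2] selects indices [0, 2, 4] (0->10, 2->10, 4->10), giving [10, 10, 10].

[10, 10, 10]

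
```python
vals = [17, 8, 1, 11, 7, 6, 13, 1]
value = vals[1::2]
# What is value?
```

vals has length 8. The slice vals[1::2] selects indices [1, 3, 5, 7] (1->8, 3->11, 5->6, 7->1), giving [8, 11, 6, 1].

[8, 11, 6, 1]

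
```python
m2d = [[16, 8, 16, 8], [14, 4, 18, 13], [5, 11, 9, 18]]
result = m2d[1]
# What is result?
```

m2d has 3 rows. Row 1 is [14, 4, 18, 13].

[14, 4, 18, 13]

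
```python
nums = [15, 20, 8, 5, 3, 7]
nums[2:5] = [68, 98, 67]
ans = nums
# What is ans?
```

nums starts as [15, 20, 8, 5, 3, 7] (length 6). The slice nums[2:5] covers indices [2, 3, 4] with values [8, 5, 3]. Replacing that slice with [68, 98, 67] (same length) produces [15, 20, 68, 98, 67, 7].

[15, 20, 68, 98, 67, 7]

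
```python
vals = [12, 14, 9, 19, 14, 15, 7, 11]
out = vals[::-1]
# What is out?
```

vals has length 8. The slice vals[::-1] selects indices [7, 6, 5, 4, 3, 2, 1, 0] (7->11, 6->7, 5->15, 4->14, 3->19, 2->9, 1->14, 0->12), giving [11, 7, 15, 14, 19, 9, 14, 12].

[11, 7, 15, 14, 19, 9, 14, 12]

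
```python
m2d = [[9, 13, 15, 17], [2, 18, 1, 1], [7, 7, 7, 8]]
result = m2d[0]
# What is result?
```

m2d has 3 rows. Row 0 is [9, 13, 15, 17].

[9, 13, 15, 17]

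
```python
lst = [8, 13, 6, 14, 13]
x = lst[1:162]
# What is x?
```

lst has length 5. The slice lst[1:162] selects indices [1, 2, 3, 4] (1->13, 2->6, 3->14, 4->13), giving [13, 6, 14, 13].

[13, 6, 14, 13]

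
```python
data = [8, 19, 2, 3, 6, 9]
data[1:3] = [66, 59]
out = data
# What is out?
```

data starts as [8, 19, 2, 3, 6, 9] (length 6). The slice data[1:3] covers indices [1, 2] with values [19, 2]. Replacing that slice with [66, 59] (same length) produces [8, 66, 59, 3, 6, 9].

[8, 66, 59, 3, 6, 9]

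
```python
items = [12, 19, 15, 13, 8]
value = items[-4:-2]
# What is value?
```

items has length 5. The slice items[-4:-2] selects indices [1, 2] (1->19, 2->15), giving [19, 15].

[19, 15]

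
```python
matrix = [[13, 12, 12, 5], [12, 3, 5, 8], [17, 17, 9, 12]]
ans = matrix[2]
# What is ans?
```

matrix has 3 rows. Row 2 is [17, 17, 9, 12].

[17, 17, 9, 12]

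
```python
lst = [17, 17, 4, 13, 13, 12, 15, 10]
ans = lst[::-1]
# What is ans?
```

lst has length 8. The slice lst[::-1] selects indices [7, 6, 5, 4, 3, 2, 1, 0] (7->10, 6->15, 5->12, 4->13, 3->13, 2->4, 1->17, 0->17), giving [10, 15, 12, 13, 13, 4, 17, 17].

[10, 15, 12, 13, 13, 4, 17, 17]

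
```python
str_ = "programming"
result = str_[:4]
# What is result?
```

str_ has length 11. The slice str_[:4] selects indices [0, 1, 2, 3] (0->'p', 1->'r', 2->'o', 3->'g'), giving 'prog'.

'prog'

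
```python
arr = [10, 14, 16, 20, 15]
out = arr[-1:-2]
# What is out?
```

arr has length 5. The slice arr[-1:-2] resolves to an empty index range, so the result is [].

[]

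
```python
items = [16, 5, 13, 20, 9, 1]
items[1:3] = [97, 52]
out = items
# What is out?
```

items starts as [16, 5, 13, 20, 9, 1] (length 6). The slice items[1:3] covers indices [1, 2] with values [5, 13]. Replacing that slice with [97, 52] (same length) produces [16, 97, 52, 20, 9, 1].

[16, 97, 52, 20, 9, 1]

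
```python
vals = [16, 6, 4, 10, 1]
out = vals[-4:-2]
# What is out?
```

vals has length 5. The slice vals[-4:-2] selects indices [1, 2] (1->6, 2->4), giving [6, 4].

[6, 4]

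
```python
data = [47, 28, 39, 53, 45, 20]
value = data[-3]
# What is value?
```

data has length 6. Negative index -3 maps to positive index 6 + (-3) = 3. data[3] = 53.

53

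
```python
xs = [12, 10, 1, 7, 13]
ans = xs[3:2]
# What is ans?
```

xs has length 5. The slice xs[3:2] resolves to an empty index range, so the result is [].

[]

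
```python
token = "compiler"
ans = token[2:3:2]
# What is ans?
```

token has length 8. The slice token[2:3:2] selects indices [2] (2->'m'), giving 'm'.

'm'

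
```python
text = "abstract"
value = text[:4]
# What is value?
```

text has length 8. The slice text[:4] selects indices [0, 1, 2, 3] (0->'a', 1->'b', 2->'s', 3->'t'), giving 'abst'.

'abst'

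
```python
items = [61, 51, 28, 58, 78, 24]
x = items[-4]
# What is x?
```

items has length 6. Negative index -4 maps to positive index 6 + (-4) = 2. items[2] = 28.

28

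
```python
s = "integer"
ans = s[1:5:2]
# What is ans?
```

s has length 7. The slice s[1:5:2] selects indices [1, 3] (1->'n', 3->'e'), giving 'ne'.

'ne'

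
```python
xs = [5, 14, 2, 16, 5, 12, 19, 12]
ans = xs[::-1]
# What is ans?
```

xs has length 8. The slice xs[::-1] selects indices [7, 6, 5, 4, 3, 2, 1, 0] (7->12, 6->19, 5->12, 4->5, 3->16, 2->2, 1->14, 0->5), giving [12, 19, 12, 5, 16, 2, 14, 5].

[12, 19, 12, 5, 16, 2, 14, 5]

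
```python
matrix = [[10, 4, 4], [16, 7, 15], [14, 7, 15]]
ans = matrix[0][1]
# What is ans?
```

matrix[0] = [10, 4, 4]. Taking column 1 of that row yields 4.

4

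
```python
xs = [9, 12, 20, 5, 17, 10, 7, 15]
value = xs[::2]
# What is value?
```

xs has length 8. The slice xs[::2] selects indices [0, 2, 4, 6] (0->9, 2->20, 4->17, 6->7), giving [9, 20, 17, 7].

[9, 20, 17, 7]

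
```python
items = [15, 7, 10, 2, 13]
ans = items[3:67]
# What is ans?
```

items has length 5. The slice items[3:67] selects indices [3, 4] (3->2, 4->13), giving [2, 13].

[2, 13]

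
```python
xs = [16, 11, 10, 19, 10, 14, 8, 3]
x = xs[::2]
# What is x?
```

xs has length 8. The slice xs[::2] selects indices [0, 2, 4, 6] (0->16, 2->10, 4->10, 6->8), giving [16, 10, 10, 8].

[16, 10, 10, 8]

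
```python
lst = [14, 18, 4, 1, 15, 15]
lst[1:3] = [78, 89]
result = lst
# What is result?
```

lst starts as [14, 18, 4, 1, 15, 15] (length 6). The slice lst[1:3] covers indices [1, 2] with values [18, 4]. Replacing that slice with [78, 89] (same length) produces [14, 78, 89, 1, 15, 15].

[14, 78, 89, 1, 15, 15]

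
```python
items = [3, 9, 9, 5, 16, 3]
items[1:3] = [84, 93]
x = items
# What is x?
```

items starts as [3, 9, 9, 5, 16, 3] (length 6). The slice items[1:3] covers indices [1, 2] with values [9, 9]. Replacing that slice with [84, 93] (same length) produces [3, 84, 93, 5, 16, 3].

[3, 84, 93, 5, 16, 3]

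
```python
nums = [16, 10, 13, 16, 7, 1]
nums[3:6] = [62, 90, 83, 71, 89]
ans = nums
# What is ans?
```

nums starts as [16, 10, 13, 16, 7, 1] (length 6). The slice nums[3:6] covers indices [3, 4, 5] with values [16, 7, 1]. Replacing that slice with [62, 90, 83, 71, 89] (different length) produces [16, 10, 13, 62, 90, 83, 71, 89].

[16, 10, 13, 62, 90, 83, 71, 89]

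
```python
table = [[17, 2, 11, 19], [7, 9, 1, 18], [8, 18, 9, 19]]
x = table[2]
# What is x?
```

table has 3 rows. Row 2 is [8, 18, 9, 19].

[8, 18, 9, 19]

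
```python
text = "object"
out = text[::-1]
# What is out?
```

text has length 6. The slice text[::-1] selects indices [5, 4, 3, 2, 1, 0] (5->'t', 4->'c', 3->'e', 2->'j', 1->'b', 0->'o'), giving 'tcejbo'.

'tcejbo'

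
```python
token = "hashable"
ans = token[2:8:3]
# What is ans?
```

token has length 8. The slice token[2:8:3] selects indices [2, 5] (2->'s', 5->'b'), giving 'sb'.

'sb'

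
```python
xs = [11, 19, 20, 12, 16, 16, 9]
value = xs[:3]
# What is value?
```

xs has length 7. The slice xs[:3] selects indices [0, 1, 2] (0->11, 1->19, 2->20), giving [11, 19, 20].

[11, 19, 20]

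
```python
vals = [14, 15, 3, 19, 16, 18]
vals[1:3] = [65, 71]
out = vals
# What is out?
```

vals starts as [14, 15, 3, 19, 16, 18] (length 6). The slice vals[1:3] covers indices [1, 2] with values [15, 3]. Replacing that slice with [65, 71] (same length) produces [14, 65, 71, 19, 16, 18].

[14, 65, 71, 19, 16, 18]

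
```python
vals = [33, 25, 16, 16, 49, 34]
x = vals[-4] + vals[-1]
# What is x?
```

vals has length 6. Negative index -4 maps to positive index 6 + (-4) = 2. vals[2] = 16.
vals has length 6. Negative index -1 maps to positive index 6 + (-1) = 5. vals[5] = 34.
Sum: 16 + 34 = 50.

50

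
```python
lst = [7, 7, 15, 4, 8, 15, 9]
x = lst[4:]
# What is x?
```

lst has length 7. The slice lst[4:] selects indices [4, 5, 6] (4->8, 5->15, 6->9), giving [8, 15, 9].

[8, 15, 9]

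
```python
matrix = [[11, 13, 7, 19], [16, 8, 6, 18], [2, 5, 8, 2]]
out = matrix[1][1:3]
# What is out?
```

matrix[1] = [16, 8, 6, 18]. matrix[1] has length 4. The slice matrix[1][1:3] selects indices [1, 2] (1->8, 2->6), giving [8, 6].

[8, 6]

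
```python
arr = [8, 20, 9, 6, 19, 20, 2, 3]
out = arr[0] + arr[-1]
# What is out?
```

arr has length 8. arr[0] = 8.
arr has length 8. Negative index -1 maps to positive index 8 + (-1) = 7. arr[7] = 3.
Sum: 8 + 3 = 11.

11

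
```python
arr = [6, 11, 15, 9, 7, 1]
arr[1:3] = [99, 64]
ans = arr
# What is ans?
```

arr starts as [6, 11, 15, 9, 7, 1] (length 6). The slice arr[1:3] covers indices [1, 2] with values [11, 15]. Replacing that slice with [99, 64] (same length) produces [6, 99, 64, 9, 7, 1].

[6, 99, 64, 9, 7, 1]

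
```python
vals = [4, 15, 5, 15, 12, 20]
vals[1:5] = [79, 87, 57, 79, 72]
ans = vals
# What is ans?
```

vals starts as [4, 15, 5, 15, 12, 20] (length 6). The slice vals[1:5] covers indices [1, 2, 3, 4] with values [15, 5, 15, 12]. Replacing that slice with [79, 87, 57, 79, 72] (different length) produces [4, 79, 87, 57, 79, 72, 20].

[4, 79, 87, 57, 79, 72, 20]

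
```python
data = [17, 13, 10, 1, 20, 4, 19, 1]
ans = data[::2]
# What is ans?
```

data has length 8. The slice data[::2] selects indices [0, 2, 4, 6] (0->17, 2->10, 4->20, 6->19), giving [17, 10, 20, 19].

[17, 10, 20, 19]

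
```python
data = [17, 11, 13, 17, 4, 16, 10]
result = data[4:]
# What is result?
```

data has length 7. The slice data[4:] selects indices [4, 5, 6] (4->4, 5->16, 6->10), giving [4, 16, 10].

[4, 16, 10]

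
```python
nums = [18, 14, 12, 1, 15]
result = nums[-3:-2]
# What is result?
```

nums has length 5. The slice nums[-3:-2] selects indices [2] (2->12), giving [12].

[12]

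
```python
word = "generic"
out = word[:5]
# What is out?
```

word has length 7. The slice word[:5] selects indices [0, 1, 2, 3, 4] (0->'g', 1->'e', 2->'n', 3->'e', 4->'r'), giving 'gener'.

'gener'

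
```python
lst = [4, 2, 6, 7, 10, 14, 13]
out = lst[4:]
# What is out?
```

lst has length 7. The slice lst[4:] selects indices [4, 5, 6] (4->10, 5->14, 6->13), giving [10, 14, 13].

[10, 14, 13]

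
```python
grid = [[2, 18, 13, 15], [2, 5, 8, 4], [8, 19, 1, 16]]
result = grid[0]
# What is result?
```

grid has 3 rows. Row 0 is [2, 18, 13, 15].

[2, 18, 13, 15]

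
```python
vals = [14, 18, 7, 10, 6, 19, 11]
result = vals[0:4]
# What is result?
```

vals has length 7. The slice vals[0:4] selects indices [0, 1, 2, 3] (0->14, 1->18, 2->7, 3->10), giving [14, 18, 7, 10].

[14, 18, 7, 10]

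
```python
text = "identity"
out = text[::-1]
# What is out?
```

text has length 8. The slice text[::-1] selects indices [7, 6, 5, 4, 3, 2, 1, 0] (7->'y', 6->'t', 5->'i', 4->'t', 3->'n', 2->'e', 1->'d', 0->'i'), giving 'ytitnedi'.

'ytitnedi'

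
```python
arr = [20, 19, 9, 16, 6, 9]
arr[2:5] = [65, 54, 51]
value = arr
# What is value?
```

arr starts as [20, 19, 9, 16, 6, 9] (length 6). The slice arr[2:5] covers indices [2, 3, 4] with values [9, 16, 6]. Replacing that slice with [65, 54, 51] (same length) produces [20, 19, 65, 54, 51, 9].

[20, 19, 65, 54, 51, 9]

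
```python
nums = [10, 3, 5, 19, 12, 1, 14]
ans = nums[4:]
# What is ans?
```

nums has length 7. The slice nums[4:] selects indices [4, 5, 6] (4->12, 5->1, 6->14), giving [12, 1, 14].

[12, 1, 14]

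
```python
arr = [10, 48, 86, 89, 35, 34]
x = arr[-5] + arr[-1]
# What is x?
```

arr has length 6. Negative index -5 maps to positive index 6 + (-5) = 1. arr[1] = 48.
arr has length 6. Negative index -1 maps to positive index 6 + (-1) = 5. arr[5] = 34.
Sum: 48 + 34 = 82.

82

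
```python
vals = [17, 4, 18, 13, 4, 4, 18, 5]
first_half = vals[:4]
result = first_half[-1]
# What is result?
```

vals has length 8. The slice vals[:4] selects indices [0, 1, 2, 3] (0->17, 1->4, 2->18, 3->13), giving [17, 4, 18, 13]. So first_half = [17, 4, 18, 13]. Then first_half[-1] = 13.

13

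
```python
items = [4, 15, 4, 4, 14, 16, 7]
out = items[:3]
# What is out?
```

items has length 7. The slice items[:3] selects indices [0, 1, 2] (0->4, 1->15, 2->4), giving [4, 15, 4].

[4, 15, 4]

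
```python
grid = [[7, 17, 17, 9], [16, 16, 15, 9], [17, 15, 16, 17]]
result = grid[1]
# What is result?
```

grid has 3 rows. Row 1 is [16, 16, 15, 9].

[16, 16, 15, 9]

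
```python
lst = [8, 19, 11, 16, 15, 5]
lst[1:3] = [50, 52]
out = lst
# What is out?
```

lst starts as [8, 19, 11, 16, 15, 5] (length 6). The slice lst[1:3] covers indices [1, 2] with values [19, 11]. Replacing that slice with [50, 52] (same length) produces [8, 50, 52, 16, 15, 5].

[8, 50, 52, 16, 15, 5]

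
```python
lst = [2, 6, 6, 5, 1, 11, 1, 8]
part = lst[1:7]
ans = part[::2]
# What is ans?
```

lst has length 8. The slice lst[1:7] selects indices [1, 2, 3, 4, 5, 6] (1->6, 2->6, 3->5, 4->1, 5->11, 6->1), giving [6, 6, 5, 1, 11, 1]. So part = [6, 6, 5, 1, 11, 1]. part has length 6. The slice part[::2] selects indices [0, 2, 4] (0->6, 2->5, 4->11), giving [6, 5, 11].

[6, 5, 11]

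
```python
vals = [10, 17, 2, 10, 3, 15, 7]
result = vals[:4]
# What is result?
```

vals has length 7. The slice vals[:4] selects indices [0, 1, 2, 3] (0->10, 1->17, 2->2, 3->10), giving [10, 17, 2, 10].

[10, 17, 2, 10]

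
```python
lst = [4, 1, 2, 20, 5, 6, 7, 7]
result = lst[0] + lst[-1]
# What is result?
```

lst has length 8. lst[0] = 4.
lst has length 8. Negative index -1 maps to positive index 8 + (-1) = 7. lst[7] = 7.
Sum: 4 + 7 = 11.

11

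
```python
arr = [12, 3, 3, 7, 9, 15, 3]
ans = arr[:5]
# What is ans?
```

arr has length 7. The slice arr[:5] selects indices [0, 1, 2, 3, 4] (0->12, 1->3, 2->3, 3->7, 4->9), giving [12, 3, 3, 7, 9].

[12, 3, 3, 7, 9]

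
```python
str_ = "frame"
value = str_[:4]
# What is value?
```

str_ has length 5. The slice str_[:4] selects indices [0, 1, 2, 3] (0->'f', 1->'r', 2->'a', 3->'m'), giving 'fram'.

'fram'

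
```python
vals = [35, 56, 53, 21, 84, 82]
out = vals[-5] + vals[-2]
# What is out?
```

vals has length 6. Negative index -5 maps to positive index 6 + (-5) = 1. vals[1] = 56.
vals has length 6. Negative index -2 maps to positive index 6 + (-2) = 4. vals[4] = 84.
Sum: 56 + 84 = 140.

140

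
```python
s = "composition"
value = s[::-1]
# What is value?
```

s has length 11. The slice s[::-1] selects indices [10, 9, 8, 7, 6, 5, 4, 3, 2, 1, 0] (10->'n', 9->'o', 8->'i', 7->'t', 6->'i', 5->'s', 4->'o', 3->'p', 2->'m', 1->'o', 0->'c'), giving 'noitisopmoc'.

'noitisopmoc'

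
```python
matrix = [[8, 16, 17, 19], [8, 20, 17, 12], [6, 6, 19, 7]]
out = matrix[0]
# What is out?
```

matrix has 3 rows. Row 0 is [8, 16, 17, 19].

[8, 16, 17, 19]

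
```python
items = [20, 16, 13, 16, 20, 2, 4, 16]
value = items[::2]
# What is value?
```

items has length 8. The slice items[::2] selects indices [0, 2, 4, 6] (0->20, 2->13, 4->20, 6->4), giving [20, 13, 20, 4].

[20, 13, 20, 4]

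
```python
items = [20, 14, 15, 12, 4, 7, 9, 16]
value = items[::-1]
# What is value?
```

items has length 8. The slice items[::-1] selects indices [7, 6, 5, 4, 3, 2, 1, 0] (7->16, 6->9, 5->7, 4->4, 3->12, 2->15, 1->14, 0->20), giving [16, 9, 7, 4, 12, 15, 14, 20].

[16, 9, 7, 4, 12, 15, 14, 20]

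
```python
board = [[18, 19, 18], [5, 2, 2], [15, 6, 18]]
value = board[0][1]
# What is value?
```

board[0] = [18, 19, 18]. Taking column 1 of that row yields 19.

19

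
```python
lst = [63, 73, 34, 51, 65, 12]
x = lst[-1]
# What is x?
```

lst has length 6. Negative index -1 maps to positive index 6 + (-1) = 5. lst[5] = 12.

12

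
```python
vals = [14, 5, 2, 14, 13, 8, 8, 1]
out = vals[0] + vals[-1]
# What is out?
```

vals has length 8. vals[0] = 14.
vals has length 8. Negative index -1 maps to positive index 8 + (-1) = 7. vals[7] = 1.
Sum: 14 + 1 = 15.

15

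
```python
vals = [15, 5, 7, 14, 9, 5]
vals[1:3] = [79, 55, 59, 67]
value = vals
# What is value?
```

vals starts as [15, 5, 7, 14, 9, 5] (length 6). The slice vals[1:3] covers indices [1, 2] with values [5, 7]. Replacing that slice with [79, 55, 59, 67] (different length) produces [15, 79, 55, 59, 67, 14, 9, 5].

[15, 79, 55, 59, 67, 14, 9, 5]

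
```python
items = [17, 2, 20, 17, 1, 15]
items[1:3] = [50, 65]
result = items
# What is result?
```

items starts as [17, 2, 20, 17, 1, 15] (length 6). The slice items[1:3] covers indices [1, 2] with values [2, 20]. Replacing that slice with [50, 65] (same length) produces [17, 50, 65, 17, 1, 15].

[17, 50, 65, 17, 1, 15]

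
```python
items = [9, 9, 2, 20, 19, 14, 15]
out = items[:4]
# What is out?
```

items has length 7. The slice items[:4] selects indices [0, 1, 2, 3] (0->9, 1->9, 2->2, 3->20), giving [9, 9, 2, 20].

[9, 9, 2, 20]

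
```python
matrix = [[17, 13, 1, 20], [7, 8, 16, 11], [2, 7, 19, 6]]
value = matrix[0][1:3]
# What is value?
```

matrix[0] = [17, 13, 1, 20]. matrix[0] has length 4. The slice matrix[0][1:3] selects indices [1, 2] (1->13, 2->1), giving [13, 1].

[13, 1]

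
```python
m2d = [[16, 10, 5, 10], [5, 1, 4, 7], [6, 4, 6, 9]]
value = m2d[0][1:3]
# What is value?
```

m2d[0] = [16, 10, 5, 10]. m2d[0] has length 4. The slice m2d[0][1:3] selects indices [1, 2] (1->10, 2->5), giving [10, 5].

[10, 5]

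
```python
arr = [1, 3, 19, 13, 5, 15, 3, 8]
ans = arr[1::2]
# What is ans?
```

arr has length 8. The slice arr[1::2] selects indices [1, 3, 5, 7] (1->3, 3->13, 5->15, 7->8), giving [3, 13, 15, 8].

[3, 13, 15, 8]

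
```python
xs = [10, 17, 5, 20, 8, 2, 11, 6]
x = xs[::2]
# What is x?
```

xs has length 8. The slice xs[::2] selects indices [0, 2, 4, 6] (0->10, 2->5, 4->8, 6->11), giving [10, 5, 8, 11].

[10, 5, 8, 11]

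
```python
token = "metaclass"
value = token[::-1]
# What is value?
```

token has length 9. The slice token[::-1] selects indices [8, 7, 6, 5, 4, 3, 2, 1, 0] (8->'s', 7->'s', 6->'a', 5->'l', 4->'c', 3->'a', 2->'t', 1->'e', 0->'m'), giving 'ssalcatem'.

'ssalcatem'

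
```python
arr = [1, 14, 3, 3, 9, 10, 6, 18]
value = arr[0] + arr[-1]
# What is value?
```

arr has length 8. arr[0] = 1.
arr has length 8. Negative index -1 maps to positive index 8 + (-1) = 7. arr[7] = 18.
Sum: 1 + 18 = 19.

19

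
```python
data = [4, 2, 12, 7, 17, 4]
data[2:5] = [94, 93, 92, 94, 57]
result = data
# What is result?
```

data starts as [4, 2, 12, 7, 17, 4] (length 6). The slice data[2:5] covers indices [2, 3, 4] with values [12, 7, 17]. Replacing that slice with [94, 93, 92, 94, 57] (different length) produces [4, 2, 94, 93, 92, 94, 57, 4].

[4, 2, 94, 93, 92, 94, 57, 4]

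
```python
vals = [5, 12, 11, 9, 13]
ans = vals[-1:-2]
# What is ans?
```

vals has length 5. The slice vals[-1:-2] resolves to an empty index range, so the result is [].

[]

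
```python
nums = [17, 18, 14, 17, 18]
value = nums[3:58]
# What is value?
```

nums has length 5. The slice nums[3:58] selects indices [3, 4] (3->17, 4->18), giving [17, 18].

[17, 18]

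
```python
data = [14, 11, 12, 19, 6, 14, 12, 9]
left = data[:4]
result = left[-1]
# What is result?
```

data has length 8. The slice data[:4] selects indices [0, 1, 2, 3] (0->14, 1->11, 2->12, 3->19), giving [14, 11, 12, 19]. So left = [14, 11, 12, 19]. Then left[-1] = 19.

19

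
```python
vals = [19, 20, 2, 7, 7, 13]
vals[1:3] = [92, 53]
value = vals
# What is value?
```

vals starts as [19, 20, 2, 7, 7, 13] (length 6). The slice vals[1:3] covers indices [1, 2] with values [20, 2]. Replacing that slice with [92, 53] (same length) produces [19, 92, 53, 7, 7, 13].

[19, 92, 53, 7, 7, 13]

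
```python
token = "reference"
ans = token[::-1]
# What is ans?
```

token has length 9. The slice token[::-1] selects indices [8, 7, 6, 5, 4, 3, 2, 1, 0] (8->'e', 7->'c', 6->'n', 5->'e', 4->'r', 3->'e', 2->'f', 1->'e', 0->'r'), giving 'ecnerefer'.

'ecnerefer'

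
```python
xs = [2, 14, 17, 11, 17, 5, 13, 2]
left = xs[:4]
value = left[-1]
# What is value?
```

xs has length 8. The slice xs[:4] selects indices [0, 1, 2, 3] (0->2, 1->14, 2->17, 3->11), giving [2, 14, 17, 11]. So left = [2, 14, 17, 11]. Then left[-1] = 11.

11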